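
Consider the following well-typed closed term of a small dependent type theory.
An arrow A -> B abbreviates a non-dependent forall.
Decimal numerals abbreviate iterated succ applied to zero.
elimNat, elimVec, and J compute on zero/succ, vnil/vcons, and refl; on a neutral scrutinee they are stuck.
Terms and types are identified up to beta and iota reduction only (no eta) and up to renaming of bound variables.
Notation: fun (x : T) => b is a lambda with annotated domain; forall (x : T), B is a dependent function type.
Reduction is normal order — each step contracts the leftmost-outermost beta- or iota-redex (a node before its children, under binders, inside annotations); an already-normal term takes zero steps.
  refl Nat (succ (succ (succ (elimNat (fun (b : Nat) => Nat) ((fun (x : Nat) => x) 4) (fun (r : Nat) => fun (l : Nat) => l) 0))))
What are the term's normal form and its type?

resulting normal form:
  refl Nat 7
inferred type:
  Eq Nat 7 7


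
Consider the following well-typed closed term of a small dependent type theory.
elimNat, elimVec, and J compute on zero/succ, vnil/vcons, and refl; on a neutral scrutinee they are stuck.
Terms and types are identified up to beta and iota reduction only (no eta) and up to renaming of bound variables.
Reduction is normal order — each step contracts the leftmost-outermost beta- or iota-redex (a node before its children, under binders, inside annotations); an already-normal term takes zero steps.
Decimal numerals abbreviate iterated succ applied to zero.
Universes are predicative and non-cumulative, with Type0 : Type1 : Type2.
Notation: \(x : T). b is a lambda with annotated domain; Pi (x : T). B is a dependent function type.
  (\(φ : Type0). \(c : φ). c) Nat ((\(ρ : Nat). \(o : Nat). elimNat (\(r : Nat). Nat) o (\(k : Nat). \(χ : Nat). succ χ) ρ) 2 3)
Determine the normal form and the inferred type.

normal form:
  5
type:
  Nat
observation: 11 normal-order steps normalize the term, beginning with a beta-redex.


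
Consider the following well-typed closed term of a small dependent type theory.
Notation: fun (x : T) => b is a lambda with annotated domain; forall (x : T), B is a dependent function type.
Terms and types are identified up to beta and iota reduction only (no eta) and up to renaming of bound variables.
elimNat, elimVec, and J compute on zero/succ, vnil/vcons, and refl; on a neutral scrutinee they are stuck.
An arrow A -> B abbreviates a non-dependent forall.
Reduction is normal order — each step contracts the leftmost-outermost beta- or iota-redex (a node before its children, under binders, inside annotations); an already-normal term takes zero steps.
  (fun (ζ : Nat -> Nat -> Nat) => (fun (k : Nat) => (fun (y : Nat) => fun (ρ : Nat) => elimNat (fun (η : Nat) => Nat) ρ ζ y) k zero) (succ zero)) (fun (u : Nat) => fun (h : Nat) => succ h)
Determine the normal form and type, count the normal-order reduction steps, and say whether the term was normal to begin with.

normal form:
  succ zero
type:
  Nat
reduction steps (normal order): 8
term was already normal: no
first contracted redex: a beta-redex


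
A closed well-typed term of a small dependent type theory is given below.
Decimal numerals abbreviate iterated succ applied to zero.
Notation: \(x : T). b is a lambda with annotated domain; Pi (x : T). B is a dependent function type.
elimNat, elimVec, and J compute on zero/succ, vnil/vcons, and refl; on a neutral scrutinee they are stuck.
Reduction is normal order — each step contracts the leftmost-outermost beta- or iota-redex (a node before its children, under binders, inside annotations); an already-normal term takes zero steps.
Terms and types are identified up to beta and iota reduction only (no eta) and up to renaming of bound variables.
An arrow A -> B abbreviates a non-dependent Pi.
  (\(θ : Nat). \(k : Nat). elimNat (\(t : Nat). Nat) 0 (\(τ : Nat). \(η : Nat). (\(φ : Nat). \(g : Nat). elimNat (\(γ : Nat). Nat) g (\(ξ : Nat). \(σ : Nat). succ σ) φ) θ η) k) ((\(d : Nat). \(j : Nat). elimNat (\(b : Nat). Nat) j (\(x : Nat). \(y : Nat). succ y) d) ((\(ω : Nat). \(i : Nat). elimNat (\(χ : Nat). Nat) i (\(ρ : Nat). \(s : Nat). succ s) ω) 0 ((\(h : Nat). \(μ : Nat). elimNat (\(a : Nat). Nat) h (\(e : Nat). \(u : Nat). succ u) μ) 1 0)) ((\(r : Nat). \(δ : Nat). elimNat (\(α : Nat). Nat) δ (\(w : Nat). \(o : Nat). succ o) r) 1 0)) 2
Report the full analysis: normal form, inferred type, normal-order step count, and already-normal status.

resulting normal form:
  4
the term's type:
  Nat
reduction steps (normal order): 63
started in normal form: no
first redex: a beta-redex


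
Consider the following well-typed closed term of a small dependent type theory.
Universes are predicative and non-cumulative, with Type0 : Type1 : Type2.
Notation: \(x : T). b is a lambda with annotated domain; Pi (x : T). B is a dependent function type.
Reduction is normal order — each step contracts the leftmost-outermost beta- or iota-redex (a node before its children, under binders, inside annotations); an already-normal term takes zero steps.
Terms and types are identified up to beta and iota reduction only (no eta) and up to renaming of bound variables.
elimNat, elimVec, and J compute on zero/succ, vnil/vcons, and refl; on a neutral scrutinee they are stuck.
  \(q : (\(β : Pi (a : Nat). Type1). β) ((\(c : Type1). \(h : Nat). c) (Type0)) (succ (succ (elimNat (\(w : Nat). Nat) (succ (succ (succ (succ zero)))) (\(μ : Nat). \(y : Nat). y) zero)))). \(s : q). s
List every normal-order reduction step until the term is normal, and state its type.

normal-order reduction:
  \(q : (\(β : Pi (a : Nat). Type1). β) ((\(c : Type1). \(h : Nat). c) (Type0)) (succ (succ (elimNat (\(w : Nat). Nat) (succ (succ (succ (succ zero)))) (\(μ : Nat). \(y : Nat). y) zero)))). \(s : q). s
  ~> \(q : (\(β : Type1). \(a : Nat). β) (Type0) (succ (succ (elimNat (\(c : Nat). Nat) (succ (succ (succ (succ zero)))) (\(h : Nat). \(w : Nat). w) zero)))). \(μ : q). μ
  ~> \(q : (\(β : Nat). Type0) (succ (succ (elimNat (\(a : Nat). Nat) (succ (succ (succ (succ zero)))) (\(c : Nat). \(h : Nat). h) zero)))). \(w : q). w
  ~> \(q : Type0). \(β : q). β
type:
  Pi (q : Type0). Pi (β : q). q


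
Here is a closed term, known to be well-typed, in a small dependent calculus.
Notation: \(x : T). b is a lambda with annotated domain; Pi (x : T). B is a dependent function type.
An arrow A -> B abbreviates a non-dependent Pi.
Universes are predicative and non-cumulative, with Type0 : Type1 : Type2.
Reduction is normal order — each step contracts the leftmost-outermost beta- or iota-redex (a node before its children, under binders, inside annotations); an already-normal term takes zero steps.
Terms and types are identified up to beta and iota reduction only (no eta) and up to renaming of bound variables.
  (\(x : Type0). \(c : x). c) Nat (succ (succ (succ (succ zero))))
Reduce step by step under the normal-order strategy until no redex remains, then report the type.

normal-order reduction sequence:
  (\(x : Type0). \(c : x). c) Nat (succ (succ (succ (succ zero))))
  ~> (\(x : Nat). x) (succ (succ (succ (succ zero))))
  ~> succ (succ (succ (succ zero)))
inferred type:
  Nat


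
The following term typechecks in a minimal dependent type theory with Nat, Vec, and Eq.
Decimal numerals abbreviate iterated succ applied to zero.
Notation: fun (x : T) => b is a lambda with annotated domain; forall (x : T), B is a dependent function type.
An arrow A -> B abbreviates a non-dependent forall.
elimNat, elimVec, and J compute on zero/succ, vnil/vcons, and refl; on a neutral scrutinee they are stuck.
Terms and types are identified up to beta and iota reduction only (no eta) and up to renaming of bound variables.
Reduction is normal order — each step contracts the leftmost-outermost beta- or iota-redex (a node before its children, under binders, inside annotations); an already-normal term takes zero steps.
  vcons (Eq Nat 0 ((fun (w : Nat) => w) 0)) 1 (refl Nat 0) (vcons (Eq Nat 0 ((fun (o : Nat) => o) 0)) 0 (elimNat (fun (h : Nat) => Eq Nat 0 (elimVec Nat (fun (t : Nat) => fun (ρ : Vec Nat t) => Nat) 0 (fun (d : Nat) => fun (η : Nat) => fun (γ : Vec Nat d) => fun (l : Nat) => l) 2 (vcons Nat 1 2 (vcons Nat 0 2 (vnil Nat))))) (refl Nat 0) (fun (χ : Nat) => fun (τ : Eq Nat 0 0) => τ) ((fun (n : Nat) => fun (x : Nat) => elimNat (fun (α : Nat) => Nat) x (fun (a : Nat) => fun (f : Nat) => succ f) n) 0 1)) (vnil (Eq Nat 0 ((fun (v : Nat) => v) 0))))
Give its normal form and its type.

reduced normal form:
  vcons (Eq Nat 0 0) 1 (refl Nat 0) (vcons (Eq Nat 0 0) 0 (refl Nat 0) (vnil (Eq Nat 0 0)))
type:
  Vec (Eq Nat 0 0) 2


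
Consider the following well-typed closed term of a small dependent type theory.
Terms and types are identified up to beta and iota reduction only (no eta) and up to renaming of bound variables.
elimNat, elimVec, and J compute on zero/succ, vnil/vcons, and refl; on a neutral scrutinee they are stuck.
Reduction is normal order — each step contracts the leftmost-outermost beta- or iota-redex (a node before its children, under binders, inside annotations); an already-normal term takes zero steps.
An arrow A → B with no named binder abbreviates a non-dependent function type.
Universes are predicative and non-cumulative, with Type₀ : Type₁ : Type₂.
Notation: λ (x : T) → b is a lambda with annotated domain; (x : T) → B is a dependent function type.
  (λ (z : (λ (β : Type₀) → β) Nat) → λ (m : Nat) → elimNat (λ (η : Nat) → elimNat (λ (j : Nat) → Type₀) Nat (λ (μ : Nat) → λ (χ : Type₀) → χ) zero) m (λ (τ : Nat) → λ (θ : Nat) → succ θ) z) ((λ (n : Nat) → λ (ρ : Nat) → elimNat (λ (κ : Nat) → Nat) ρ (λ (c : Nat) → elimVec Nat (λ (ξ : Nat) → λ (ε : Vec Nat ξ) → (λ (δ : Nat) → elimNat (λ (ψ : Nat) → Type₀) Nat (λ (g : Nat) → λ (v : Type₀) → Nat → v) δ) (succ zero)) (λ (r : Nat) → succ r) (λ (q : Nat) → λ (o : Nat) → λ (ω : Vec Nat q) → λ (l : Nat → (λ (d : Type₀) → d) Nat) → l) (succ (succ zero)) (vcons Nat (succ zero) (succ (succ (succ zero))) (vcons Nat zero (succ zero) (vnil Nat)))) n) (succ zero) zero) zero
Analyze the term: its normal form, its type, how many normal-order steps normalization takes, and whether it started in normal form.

normal form:
  succ zero
type:
  Nat
reduction steps (normal order): 24
term was already normal: no
first contracted redex: a beta-redex


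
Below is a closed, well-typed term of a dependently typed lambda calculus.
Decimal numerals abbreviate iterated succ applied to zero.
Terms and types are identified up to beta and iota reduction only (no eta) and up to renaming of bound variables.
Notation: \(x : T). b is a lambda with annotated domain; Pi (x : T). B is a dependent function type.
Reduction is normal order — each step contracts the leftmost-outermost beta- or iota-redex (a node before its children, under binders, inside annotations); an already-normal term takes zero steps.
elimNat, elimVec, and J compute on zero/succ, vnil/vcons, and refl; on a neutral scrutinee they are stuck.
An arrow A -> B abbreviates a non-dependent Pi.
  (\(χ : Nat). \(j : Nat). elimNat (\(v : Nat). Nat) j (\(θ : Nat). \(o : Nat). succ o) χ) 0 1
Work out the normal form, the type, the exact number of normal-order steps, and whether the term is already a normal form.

normal form:
  1
the term's type:
  Nat
normal-order step count: 3
term was already normal: no
first redex: a beta-redex


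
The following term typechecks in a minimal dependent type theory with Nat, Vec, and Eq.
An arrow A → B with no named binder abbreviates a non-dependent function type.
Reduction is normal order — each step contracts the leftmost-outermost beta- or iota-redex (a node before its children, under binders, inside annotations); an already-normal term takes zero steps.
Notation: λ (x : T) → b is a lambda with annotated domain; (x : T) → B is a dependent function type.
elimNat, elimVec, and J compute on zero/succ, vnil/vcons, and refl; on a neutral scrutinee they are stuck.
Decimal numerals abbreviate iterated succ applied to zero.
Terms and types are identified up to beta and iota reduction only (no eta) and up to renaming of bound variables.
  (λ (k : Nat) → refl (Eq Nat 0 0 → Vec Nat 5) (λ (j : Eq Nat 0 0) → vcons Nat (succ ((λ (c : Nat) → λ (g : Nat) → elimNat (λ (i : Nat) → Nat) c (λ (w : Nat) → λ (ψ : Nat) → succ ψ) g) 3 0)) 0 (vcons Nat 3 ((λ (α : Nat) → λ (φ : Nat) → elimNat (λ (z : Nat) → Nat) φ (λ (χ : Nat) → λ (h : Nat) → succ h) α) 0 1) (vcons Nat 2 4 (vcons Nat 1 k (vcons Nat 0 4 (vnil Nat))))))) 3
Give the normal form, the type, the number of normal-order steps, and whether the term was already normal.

normal form:
  refl (Eq Nat 0 0 → Vec Nat 5) (λ (k : Eq Nat 0 0) → vcons Nat 4 0 (vcons Nat 3 1 (vcons Nat 2 4 (vcons Nat 1 3 (vcons Nat 0 4 (vnil Nat))))))
inferred type:
  Eq (Eq Nat 0 0 → Vec Nat 5) (λ (k : Eq Nat 0 0) → vcons Nat 4 0 (vcons Nat 3 1 (vcons Nat 2 4 (vcons Nat 1 3 (vcons Nat 0 4 (vnil Nat)))))) (λ (j : Eq Nat 0 0) → vcons Nat 4 0 (vcons Nat 3 1 (vcons Nat 2 4 (vcons Nat 1 3 (vcons Nat 0 4 (vnil Nat))))))
reduction steps (normal order): 7
term was already normal: no
first contracted redex: a beta-redex


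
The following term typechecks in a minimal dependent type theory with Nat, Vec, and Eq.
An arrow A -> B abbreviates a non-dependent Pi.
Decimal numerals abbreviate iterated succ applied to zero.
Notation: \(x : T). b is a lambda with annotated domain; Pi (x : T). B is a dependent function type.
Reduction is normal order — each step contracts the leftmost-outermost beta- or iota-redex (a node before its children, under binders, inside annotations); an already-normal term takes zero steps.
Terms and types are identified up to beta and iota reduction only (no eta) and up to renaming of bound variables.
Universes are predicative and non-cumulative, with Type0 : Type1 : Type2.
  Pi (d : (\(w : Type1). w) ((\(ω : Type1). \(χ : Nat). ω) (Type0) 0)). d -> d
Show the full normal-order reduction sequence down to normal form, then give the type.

normal-order reduction:
  Pi (d : (\(w : Type1). w) ((\(ω : Type1). \(χ : Nat). ω) (Type0) 0)). d -> d
  ~> Pi (d : (\(w : Type1). \(ω : Nat). w) (Type0) 0). d -> d
  ~> Pi (d : (\(w : Nat). Type0) 0). d -> d
  ~> Pi (d : Type0). d -> d
inferred type:
  Type1


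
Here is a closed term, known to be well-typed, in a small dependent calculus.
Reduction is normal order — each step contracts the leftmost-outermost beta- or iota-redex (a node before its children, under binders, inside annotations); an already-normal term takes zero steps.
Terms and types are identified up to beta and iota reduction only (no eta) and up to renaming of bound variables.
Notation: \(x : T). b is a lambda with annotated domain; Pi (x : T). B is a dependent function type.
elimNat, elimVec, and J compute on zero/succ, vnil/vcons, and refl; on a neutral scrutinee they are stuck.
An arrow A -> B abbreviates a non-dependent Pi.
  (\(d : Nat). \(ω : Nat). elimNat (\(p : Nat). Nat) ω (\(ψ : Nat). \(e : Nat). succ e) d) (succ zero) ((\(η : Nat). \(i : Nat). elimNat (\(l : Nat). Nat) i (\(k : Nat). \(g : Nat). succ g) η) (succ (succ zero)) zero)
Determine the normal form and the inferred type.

normal form:
  succ (succ (succ zero))
type:
  Nat
observation: 15 normal-order steps separate the term from its normal form.


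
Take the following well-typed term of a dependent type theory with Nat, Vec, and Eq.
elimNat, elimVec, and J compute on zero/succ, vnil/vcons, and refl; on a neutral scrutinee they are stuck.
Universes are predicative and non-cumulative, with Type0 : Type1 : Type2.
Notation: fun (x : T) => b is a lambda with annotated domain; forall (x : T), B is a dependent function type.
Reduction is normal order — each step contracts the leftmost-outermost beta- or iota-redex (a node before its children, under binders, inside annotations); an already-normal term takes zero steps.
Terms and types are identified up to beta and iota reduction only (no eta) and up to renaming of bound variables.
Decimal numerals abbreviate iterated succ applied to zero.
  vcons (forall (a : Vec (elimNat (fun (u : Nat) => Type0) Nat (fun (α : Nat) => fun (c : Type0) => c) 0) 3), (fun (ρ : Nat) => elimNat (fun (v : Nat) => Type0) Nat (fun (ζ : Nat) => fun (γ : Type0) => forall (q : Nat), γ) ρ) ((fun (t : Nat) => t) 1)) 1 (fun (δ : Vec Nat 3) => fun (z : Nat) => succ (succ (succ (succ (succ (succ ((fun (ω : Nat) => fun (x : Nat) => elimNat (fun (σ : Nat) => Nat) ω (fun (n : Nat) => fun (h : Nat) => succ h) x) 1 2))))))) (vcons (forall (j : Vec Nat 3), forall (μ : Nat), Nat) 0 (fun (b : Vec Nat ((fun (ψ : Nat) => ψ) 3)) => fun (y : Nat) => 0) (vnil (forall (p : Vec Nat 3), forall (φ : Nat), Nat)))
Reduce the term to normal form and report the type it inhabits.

normal form:
  vcons (forall (a : Vec Nat 3), forall (u : Nat), Nat) 1 (fun (α : Vec Nat 3) => fun (c : Nat) => 9) (vcons (forall (ρ : Vec Nat 3), forall (v : Nat), Nat) 0 (fun (ζ : Vec Nat 3) => fun (γ : Nat) => 0) (vnil (forall (q : Vec Nat 3), forall (t : Nat), Nat)))
the term's type:
  Vec (forall (a : Vec Nat 3), forall (u : Nat), Nat) 2
observation: the term reaches its normal form after 17 normal-order steps.


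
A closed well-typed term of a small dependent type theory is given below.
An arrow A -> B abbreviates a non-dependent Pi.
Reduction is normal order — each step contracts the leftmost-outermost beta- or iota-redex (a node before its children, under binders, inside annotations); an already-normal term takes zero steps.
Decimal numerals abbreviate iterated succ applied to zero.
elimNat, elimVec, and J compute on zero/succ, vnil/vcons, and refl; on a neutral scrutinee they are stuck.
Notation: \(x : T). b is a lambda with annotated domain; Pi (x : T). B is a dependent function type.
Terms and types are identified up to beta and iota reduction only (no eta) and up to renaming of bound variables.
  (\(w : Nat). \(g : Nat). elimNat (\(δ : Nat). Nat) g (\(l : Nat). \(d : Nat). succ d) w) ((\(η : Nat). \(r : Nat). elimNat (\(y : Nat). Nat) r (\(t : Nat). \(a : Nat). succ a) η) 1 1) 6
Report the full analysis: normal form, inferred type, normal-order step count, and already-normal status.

normal form:
  8
the term's type:
  Nat
reduction steps (normal order): 15
started in normal form: no
first contracted redex: a beta-redex


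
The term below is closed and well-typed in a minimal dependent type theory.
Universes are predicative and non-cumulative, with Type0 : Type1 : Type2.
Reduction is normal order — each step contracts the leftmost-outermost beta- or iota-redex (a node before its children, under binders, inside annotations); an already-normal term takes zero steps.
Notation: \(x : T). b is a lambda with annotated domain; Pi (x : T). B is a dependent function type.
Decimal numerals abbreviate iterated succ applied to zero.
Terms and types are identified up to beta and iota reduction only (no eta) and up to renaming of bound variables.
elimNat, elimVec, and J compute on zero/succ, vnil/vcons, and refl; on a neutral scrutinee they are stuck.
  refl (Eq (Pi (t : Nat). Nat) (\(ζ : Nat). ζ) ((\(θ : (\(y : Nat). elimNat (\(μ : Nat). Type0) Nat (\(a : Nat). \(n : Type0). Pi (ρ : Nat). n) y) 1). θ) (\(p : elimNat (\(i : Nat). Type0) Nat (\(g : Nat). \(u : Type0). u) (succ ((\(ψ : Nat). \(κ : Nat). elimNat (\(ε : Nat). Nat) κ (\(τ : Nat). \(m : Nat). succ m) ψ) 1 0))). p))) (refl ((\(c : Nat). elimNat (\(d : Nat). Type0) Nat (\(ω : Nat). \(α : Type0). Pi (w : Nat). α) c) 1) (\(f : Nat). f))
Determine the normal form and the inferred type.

resulting normal form:
  refl (Eq (Pi (t : Nat). Nat) (\(ζ : Nat). ζ) (\(θ : Nat). θ)) (refl (Pi (y : Nat). Nat) (\(μ : Nat). μ))
type:
  Eq (Eq (Pi (t : Nat). Nat) (\(ζ : Nat). ζ) (\(θ : Nat). θ)) (refl (Pi (y : Nat). Nat) (\(μ : Nat). μ)) (refl (Pi (a : Nat). Nat) (\(n : Nat). n))


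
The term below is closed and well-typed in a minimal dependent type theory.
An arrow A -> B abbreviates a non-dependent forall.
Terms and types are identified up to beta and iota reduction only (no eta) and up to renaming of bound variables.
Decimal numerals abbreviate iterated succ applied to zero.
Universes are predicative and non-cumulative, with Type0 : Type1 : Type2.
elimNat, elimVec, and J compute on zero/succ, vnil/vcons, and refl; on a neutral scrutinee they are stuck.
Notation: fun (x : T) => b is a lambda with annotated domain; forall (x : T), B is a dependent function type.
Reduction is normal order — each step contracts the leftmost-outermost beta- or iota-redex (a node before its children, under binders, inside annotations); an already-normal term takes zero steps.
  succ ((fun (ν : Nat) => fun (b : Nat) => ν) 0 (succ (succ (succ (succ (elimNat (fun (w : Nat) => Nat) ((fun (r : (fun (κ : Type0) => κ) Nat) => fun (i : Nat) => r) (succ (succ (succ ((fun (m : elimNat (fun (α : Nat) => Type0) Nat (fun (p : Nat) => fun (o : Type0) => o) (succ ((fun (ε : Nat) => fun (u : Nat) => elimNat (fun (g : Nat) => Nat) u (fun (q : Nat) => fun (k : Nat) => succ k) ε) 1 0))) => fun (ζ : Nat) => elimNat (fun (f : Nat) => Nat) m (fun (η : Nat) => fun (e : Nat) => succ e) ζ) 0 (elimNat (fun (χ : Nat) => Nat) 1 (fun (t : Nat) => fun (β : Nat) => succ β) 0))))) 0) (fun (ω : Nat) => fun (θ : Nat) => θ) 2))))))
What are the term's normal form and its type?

reduced normal form:
  1
the term's type:
  Nat


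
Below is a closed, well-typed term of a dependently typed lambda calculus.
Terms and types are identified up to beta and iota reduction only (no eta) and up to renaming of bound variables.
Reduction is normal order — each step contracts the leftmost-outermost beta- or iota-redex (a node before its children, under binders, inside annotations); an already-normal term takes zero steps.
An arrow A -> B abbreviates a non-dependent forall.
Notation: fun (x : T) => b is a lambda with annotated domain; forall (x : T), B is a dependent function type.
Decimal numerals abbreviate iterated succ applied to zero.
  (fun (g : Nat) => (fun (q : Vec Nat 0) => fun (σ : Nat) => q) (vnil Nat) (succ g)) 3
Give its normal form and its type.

reduced normal form:
  vnil Nat
type:
  Vec Nat 0


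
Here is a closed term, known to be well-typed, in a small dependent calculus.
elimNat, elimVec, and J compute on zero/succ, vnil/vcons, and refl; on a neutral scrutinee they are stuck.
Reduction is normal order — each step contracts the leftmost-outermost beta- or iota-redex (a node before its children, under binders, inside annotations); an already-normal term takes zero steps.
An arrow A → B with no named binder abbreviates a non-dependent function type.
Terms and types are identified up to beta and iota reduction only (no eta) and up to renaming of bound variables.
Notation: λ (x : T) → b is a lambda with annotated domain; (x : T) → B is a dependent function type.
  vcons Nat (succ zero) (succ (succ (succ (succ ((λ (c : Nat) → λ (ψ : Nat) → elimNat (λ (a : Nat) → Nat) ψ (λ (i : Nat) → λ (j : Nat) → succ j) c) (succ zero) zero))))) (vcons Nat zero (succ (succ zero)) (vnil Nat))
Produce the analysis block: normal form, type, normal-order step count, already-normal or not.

reduced normal form:
  vcons Nat (succ zero) (succ (succ (succ (succ (succ zero))))) (vcons Nat zero (succ (succ zero)) (vnil Nat))
the term's type:
  Vec Nat (succ (succ zero))
normal-order step count: 6
term was already normal: no
first redex: a beta-redex


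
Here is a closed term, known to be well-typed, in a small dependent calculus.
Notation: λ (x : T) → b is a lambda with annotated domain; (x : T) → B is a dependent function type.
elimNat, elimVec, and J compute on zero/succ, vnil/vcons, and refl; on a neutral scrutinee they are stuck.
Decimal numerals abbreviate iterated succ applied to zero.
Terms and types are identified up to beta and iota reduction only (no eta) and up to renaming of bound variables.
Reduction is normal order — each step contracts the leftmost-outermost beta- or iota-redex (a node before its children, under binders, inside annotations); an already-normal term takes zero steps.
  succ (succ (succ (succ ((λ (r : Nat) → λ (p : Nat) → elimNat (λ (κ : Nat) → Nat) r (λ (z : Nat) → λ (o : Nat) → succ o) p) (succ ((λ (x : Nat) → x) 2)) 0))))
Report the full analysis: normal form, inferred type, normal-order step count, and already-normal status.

normal form:
  7
inferred type:
  Nat
steps to reach normal form (normal order): 4
term was already normal: no
first contracted redex: a beta-redex


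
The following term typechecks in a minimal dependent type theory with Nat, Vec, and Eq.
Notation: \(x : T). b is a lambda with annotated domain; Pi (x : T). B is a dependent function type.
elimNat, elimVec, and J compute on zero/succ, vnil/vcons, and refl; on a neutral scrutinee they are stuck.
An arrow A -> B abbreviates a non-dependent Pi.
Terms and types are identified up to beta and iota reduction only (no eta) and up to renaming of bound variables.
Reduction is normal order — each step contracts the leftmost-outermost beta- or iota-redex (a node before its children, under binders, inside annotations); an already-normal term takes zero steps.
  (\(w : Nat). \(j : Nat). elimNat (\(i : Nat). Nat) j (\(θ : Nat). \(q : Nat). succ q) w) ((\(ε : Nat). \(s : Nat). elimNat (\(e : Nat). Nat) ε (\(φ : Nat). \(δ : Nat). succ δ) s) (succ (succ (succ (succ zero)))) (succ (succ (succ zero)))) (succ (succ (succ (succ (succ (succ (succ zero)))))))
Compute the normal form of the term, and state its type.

normal form:
  succ (succ (succ (succ (succ (succ (succ (succ (succ (succ (succ (succ (succ (succ zero)))))))))))))
inferred type:
  Nat
observation: the leftmost-outermost redex is a beta-redex, and normalization takes 36 steps.


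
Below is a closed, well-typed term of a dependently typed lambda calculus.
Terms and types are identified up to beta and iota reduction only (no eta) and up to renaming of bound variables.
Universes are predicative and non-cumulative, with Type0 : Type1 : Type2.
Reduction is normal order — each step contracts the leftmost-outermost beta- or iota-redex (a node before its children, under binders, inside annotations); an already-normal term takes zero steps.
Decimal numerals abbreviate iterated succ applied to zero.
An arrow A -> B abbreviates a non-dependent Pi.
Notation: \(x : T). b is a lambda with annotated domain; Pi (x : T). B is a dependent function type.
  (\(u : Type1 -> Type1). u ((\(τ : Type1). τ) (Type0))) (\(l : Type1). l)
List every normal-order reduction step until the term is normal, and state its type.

reduction (normal order):
  (\(u : Type1 -> Type1). u ((\(τ : Type1). τ) (Type0))) (\(l : Type1). l)
  ~> (\(u : Type1). u) ((\(τ : Type1). τ) (Type0))
  ~> (\(u : Type1). u) (Type0)
  ~> Type0
the term's type:
  Type1


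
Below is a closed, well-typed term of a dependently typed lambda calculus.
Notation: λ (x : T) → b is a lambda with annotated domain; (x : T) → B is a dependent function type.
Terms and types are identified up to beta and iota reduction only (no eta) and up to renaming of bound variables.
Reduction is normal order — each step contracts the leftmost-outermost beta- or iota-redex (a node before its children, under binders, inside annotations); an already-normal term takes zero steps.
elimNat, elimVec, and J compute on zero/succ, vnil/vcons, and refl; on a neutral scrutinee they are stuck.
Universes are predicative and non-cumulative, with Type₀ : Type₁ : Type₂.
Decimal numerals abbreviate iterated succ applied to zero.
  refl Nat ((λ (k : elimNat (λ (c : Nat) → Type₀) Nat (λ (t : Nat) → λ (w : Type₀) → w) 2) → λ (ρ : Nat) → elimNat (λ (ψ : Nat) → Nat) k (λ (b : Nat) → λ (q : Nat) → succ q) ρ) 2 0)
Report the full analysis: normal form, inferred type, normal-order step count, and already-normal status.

normal form:
  refl Nat 2
type:
  Eq Nat 2 2
reduction steps (normal order): 3
term was already normal: no
first contracted redex: a beta-redex


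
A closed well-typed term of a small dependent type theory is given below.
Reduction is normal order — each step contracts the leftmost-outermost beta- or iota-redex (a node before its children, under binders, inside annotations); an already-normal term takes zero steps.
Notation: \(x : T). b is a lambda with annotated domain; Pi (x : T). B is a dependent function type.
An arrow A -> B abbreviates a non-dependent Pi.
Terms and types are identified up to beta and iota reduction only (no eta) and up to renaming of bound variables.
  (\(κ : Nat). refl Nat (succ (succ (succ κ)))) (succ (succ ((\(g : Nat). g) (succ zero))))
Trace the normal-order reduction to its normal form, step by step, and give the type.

normal-order reduction sequence:
  (\(κ : Nat). refl Nat (succ (succ (succ κ)))) (succ (succ ((\(g : Nat). g) (succ zero))))
  ~> refl Nat (succ (succ (succ (succ (succ ((\(κ : Nat). κ) (succ zero)))))))
  ~> refl Nat (succ (succ (succ (succ (succ (succ zero))))))
inferred type:
  Eq Nat (succ (succ (succ (succ (succ (succ zero)))))) (succ (succ (succ (succ (succ (succ zero))))))


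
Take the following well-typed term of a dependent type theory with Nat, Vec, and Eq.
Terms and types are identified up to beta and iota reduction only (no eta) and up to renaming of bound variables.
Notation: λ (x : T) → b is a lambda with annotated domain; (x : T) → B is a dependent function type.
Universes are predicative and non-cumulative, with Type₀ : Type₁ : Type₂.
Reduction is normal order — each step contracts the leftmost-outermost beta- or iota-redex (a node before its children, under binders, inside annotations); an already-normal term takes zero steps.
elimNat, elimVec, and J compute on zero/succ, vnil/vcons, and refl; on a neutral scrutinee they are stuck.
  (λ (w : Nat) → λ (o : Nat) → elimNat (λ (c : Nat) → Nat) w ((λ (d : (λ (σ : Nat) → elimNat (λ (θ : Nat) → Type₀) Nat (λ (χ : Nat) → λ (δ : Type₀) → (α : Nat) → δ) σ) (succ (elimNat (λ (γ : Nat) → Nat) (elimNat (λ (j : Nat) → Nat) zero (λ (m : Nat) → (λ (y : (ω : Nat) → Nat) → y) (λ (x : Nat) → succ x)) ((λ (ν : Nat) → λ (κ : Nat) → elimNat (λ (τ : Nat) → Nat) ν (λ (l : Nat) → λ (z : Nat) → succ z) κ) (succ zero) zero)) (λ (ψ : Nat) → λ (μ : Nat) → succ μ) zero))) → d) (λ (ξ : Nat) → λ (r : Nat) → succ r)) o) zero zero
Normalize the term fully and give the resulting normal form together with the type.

reduced normal form:
  zero
inferred type:
  Nat
observation: the term reaches its normal form after 3 normal-order steps.


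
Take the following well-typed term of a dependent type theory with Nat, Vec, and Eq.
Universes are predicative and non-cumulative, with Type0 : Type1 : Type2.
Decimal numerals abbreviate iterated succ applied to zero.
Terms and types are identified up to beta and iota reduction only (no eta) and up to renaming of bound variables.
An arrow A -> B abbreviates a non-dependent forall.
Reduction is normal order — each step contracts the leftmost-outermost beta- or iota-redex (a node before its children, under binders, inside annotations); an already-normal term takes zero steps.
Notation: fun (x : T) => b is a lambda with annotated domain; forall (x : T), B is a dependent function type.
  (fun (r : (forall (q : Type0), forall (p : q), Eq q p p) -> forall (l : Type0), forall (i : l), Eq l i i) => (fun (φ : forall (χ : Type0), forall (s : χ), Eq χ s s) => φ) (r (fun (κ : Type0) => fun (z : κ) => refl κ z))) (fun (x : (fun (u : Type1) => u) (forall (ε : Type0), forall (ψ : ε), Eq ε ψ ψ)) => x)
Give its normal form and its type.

normal form:
  fun (r : Type0) => fun (q : r) => refl r q
inferred type:
  forall (r : Type0), forall (q : r), Eq r q q


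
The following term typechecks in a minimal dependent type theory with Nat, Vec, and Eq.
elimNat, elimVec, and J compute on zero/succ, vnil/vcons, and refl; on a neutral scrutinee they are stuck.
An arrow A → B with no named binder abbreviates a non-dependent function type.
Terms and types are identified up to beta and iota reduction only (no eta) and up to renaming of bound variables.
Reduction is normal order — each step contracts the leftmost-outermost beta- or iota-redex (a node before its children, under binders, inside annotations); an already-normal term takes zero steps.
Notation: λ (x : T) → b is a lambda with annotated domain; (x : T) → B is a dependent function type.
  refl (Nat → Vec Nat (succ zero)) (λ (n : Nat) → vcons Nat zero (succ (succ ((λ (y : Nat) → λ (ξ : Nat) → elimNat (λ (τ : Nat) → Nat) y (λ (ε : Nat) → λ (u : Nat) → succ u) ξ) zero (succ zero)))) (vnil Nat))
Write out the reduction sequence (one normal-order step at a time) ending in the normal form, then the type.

normal-order reduction sequence:
  refl (Nat → Vec Nat (succ zero)) (λ (n : Nat) → vcons Nat zero (succ (succ ((λ (y : Nat) → λ (ξ : Nat) → elimNat (λ (τ : Nat) → Nat) y (λ (ε : Nat) → λ (u : Nat) → succ u) ξ) zero (succ zero)))) (vnil Nat))
  ~> refl (Nat → Vec Nat (succ zero)) (λ (n : Nat) → vcons Nat zero (succ (succ ((λ (y : Nat) → elimNat (λ (ξ : Nat) → Nat) zero (λ (τ : Nat) → λ (ε : Nat) → succ ε) y) (succ zero)))) (vnil Nat))
  ~> refl (Nat → Vec Nat (succ zero)) (λ (n : Nat) → vcons Nat zero (succ (succ (elimNat (λ (y : Nat) → Nat) zero (λ (ξ : Nat) → λ (τ : Nat) → succ τ) (succ zero)))) (vnil Nat))
  ~> refl (Nat → Vec Nat (succ zero)) (λ (n : Nat) → vcons Nat zero (succ (succ ((λ (y : Nat) → λ (ξ : Nat) → succ ξ) zero (elimNat (λ (τ : Nat) → Nat) zero (λ (ε : Nat) → λ (u : Nat) → succ u) zero)))) (vnil Nat))
  ~> refl (Nat → Vec Nat (succ zero)) (λ (n : Nat) → vcons Nat zero (succ (succ ((λ (y : Nat) → succ y) (elimNat (λ (ξ : Nat) → Nat) zero (λ (τ : Nat) → λ (ε : Nat) → succ ε) zero)))) (vnil Nat))
  ~> refl (Nat → Vec Nat (succ zero)) (λ (n : Nat) → vcons Nat zero (succ (succ (succ (elimNat (λ (y : Nat) → Nat) zero (λ (ξ : Nat) → λ (τ : Nat) → succ τ) zero)))) (vnil Nat))
  ~> refl (Nat → Vec Nat (succ zero)) (λ (n : Nat) → vcons Nat zero (succ (succ (succ zero))) (vnil Nat))
type:
  Eq (Nat → Vec Nat (succ zero)) (λ (n : Nat) → vcons Nat zero (succ (succ (succ zero))) (vnil Nat)) (λ (y : Nat) → vcons Nat zero (succ (succ (succ zero))) (vnil Nat))


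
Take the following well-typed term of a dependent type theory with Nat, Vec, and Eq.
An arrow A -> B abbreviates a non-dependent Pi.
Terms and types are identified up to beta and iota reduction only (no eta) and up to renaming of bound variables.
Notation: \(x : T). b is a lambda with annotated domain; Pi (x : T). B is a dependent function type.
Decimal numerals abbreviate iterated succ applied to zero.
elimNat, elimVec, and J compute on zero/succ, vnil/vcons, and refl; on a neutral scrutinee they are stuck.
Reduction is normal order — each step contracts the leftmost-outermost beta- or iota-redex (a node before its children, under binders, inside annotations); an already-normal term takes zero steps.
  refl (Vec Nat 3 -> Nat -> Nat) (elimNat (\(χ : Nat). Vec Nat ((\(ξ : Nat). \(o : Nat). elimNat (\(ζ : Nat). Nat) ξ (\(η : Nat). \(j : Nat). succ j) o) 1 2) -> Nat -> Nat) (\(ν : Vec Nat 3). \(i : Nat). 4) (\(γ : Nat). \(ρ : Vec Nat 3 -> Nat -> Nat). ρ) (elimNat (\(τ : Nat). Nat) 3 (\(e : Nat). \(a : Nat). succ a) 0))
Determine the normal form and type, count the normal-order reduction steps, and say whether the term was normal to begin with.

reduced normal form:
  refl (Vec Nat 3 -> Nat -> Nat) (\(χ : Vec Nat 3). \(ξ : Nat). 4)
the term's type:
  Eq (Vec Nat 3 -> Nat -> Nat) (\(χ : Vec Nat 3). \(ξ : Nat). 4) (\(o : Vec Nat 3). \(ζ : Nat). 4)
reduction steps (normal order): 20
term was already normal: no
first redex: a beta-redex


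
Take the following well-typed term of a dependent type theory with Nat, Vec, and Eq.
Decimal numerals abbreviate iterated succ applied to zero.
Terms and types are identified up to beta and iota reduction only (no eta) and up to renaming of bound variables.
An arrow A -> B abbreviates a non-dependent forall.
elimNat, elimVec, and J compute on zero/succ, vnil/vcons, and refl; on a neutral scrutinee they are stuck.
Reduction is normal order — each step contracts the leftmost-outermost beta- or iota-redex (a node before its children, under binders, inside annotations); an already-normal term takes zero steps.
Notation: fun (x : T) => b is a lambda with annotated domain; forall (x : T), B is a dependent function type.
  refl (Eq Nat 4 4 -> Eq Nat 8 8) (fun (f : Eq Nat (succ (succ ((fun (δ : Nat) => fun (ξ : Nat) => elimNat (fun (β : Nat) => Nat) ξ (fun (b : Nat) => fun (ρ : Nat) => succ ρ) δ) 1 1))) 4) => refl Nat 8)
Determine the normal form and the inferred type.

reduced normal form:
  refl (Eq Nat 4 4 -> Eq Nat 8 8) (fun (f : Eq Nat 4 4) => refl Nat 8)
the term's type:
  Eq (Eq Nat 4 4 -> Eq Nat 8 8) (fun (f : Eq Nat 4 4) => refl Nat 8) (fun (δ : Eq Nat 4 4) => refl Nat 8)


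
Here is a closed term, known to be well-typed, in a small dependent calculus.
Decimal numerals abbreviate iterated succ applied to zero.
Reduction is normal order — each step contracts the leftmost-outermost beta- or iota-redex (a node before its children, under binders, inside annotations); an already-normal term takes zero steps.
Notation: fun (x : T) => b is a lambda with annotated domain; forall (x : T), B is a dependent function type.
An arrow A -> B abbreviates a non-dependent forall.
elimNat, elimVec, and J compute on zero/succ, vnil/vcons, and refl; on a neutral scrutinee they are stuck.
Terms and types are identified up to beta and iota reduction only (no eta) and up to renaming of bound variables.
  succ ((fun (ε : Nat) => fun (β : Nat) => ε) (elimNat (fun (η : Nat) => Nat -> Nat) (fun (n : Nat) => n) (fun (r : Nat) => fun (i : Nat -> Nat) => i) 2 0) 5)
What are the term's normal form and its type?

normal form:
  1
inferred type:
  Nat
observation: reduction starts at a beta-redex, and 10 normal-order steps reach the normal form.


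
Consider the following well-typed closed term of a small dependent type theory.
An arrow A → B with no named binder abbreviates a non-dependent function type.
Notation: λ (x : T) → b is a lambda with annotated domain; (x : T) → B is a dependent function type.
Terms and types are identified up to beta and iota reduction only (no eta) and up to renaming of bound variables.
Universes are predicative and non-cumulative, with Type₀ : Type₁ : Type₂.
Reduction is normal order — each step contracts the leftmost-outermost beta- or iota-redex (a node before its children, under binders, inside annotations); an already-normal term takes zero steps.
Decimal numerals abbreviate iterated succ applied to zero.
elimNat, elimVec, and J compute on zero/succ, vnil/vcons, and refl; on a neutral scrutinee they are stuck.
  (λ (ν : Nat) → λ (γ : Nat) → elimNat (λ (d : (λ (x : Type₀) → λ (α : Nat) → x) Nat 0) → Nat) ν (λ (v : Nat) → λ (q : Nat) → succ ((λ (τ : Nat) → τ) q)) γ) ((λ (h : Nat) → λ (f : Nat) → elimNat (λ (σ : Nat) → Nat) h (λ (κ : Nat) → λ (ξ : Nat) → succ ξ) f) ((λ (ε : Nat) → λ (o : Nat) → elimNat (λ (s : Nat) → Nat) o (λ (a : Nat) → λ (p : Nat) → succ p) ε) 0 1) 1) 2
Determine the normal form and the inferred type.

normal form:
  4
inferred type:
  Nat
observation: reduction starts at a beta-redex, and 20 normal-order steps reach the normal form.


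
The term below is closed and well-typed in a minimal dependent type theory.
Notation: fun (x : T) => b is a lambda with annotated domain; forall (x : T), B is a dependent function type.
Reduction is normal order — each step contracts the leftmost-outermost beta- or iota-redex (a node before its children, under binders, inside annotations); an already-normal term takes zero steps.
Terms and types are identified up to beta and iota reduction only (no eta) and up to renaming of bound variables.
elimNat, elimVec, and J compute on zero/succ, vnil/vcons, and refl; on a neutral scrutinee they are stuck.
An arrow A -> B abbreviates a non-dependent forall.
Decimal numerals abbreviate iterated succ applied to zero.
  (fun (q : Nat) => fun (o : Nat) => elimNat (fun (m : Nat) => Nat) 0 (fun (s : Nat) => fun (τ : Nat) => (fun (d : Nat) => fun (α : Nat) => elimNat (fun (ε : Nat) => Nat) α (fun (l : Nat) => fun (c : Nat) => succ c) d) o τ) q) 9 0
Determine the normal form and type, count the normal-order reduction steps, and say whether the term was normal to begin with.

resulting normal form:
  0
the term's type:
  Nat
steps to reach normal form (normal order): 57
term was already normal: no
first contracted redex: a beta-redex
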